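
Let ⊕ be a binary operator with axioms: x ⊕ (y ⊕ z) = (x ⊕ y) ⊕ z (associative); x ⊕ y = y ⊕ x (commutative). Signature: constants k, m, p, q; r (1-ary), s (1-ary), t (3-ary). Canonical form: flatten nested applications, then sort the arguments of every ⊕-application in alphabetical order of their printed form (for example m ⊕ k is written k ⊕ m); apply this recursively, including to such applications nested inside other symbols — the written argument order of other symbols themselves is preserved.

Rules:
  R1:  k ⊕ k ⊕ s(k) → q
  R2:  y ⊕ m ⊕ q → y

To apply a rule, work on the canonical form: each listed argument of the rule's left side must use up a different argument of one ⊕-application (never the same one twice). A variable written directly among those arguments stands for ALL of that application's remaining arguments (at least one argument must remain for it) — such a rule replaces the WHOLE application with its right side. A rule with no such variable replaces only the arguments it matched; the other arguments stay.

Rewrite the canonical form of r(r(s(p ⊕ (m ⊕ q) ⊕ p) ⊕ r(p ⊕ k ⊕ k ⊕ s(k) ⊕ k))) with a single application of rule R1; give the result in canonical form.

Answer: r(r(r(k ⊕ p ⊕ q) ⊕ s(m ⊕ p ⊕ p ⊕ q)))

Derivation:
Canonical form:  r(r(r(k ⊕ k ⊕ k ⊕ p ⊕ s(k)) ⊕ s(m ⊕ p ⊕ p ⊕ q)))
Match R1:  consume k, k, s(k)
Giving:  r(r(r(k ⊕ p ⊕ q) ⊕ s(m ⊕ p ⊕ p ⊕ q)))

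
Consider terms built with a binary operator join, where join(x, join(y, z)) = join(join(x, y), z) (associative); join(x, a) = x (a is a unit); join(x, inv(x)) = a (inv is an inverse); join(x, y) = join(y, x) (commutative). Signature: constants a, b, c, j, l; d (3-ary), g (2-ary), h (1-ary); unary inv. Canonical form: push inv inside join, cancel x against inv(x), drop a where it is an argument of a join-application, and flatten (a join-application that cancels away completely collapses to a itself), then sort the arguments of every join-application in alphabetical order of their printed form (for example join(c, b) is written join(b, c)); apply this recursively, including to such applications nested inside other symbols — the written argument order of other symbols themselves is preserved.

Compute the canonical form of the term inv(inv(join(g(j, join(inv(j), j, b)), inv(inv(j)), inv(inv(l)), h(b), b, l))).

Push inv inside:  distribute inv over join and collapse double inv
Collect:  join(g(j, b), j, l, l, h(b), b)
Order the arguments:  join(b, g(j, b), h(b), j, l, l)

Answer: join(b, g(j, b), h(b), j, l, l)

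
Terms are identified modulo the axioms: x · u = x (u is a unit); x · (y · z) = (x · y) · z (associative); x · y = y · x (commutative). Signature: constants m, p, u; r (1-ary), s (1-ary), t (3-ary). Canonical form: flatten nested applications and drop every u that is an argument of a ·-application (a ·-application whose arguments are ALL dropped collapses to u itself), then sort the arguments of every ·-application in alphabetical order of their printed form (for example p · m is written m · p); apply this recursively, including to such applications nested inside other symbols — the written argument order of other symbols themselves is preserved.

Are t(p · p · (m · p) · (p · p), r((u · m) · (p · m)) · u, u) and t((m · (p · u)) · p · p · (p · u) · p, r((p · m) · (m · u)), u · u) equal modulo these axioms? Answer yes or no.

Left:  t(p · p · (m · p) · (p · p), r((u · m) · (p · m)) · u, u)
  Focus inside:  r((u · m) · (p · m)) · u
  Inside:  r((u · m) · (p · m))  →  r(m · m · p)
  Units out:  drop u
  Sort arguments:  r(m · m · p)
  Put back:  t(m · p · p · p · p · p, r(m · m · p), u)
Right:  t((m · (p · u)) · p · p · (p · u) · p, r((p · m) · (m · u)), u · u)
  Focus inside:  (m · (p · u)) · p · p · (p · u) · p
  Flatten:  m · p · u · p · p · p · u · p
  Units out:  drop u (×2)
  Order the arguments:  m · p · p · p · p · p
  Put back:  t(m · p · p · p · p · p, r(m · m · p), u)

Answer: yes — both canonical forms are t(m · p · p · p · p · p, r(m · m · p), u)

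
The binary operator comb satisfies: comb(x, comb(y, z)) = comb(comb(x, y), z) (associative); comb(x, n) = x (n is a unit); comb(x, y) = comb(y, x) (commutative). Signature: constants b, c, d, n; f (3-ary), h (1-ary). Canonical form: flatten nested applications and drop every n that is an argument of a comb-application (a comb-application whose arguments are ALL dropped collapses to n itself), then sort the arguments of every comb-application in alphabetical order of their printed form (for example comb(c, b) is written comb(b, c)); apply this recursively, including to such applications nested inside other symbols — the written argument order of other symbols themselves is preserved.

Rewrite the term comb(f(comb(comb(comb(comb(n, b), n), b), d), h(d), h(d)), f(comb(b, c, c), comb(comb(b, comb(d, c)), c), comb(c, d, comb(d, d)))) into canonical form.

Canonicalize subterm:  f(comb(comb(comb(comb(n, b), n), b), d), h(d), h(d))  →  f(comb(b, b, d), h(d), h(d))
Simplify inside:  f(comb(b, c, c), comb(comb(b, comb(d, c)), c), comb(c, d, comb(d, d)))  →  f(comb(b, c, c), comb(b, c, c, d), comb(c, d, d, d))
Sort:  comb(f(comb(b, b, d), h(d), h(d)), f(comb(b, c, c), comb(b, c, c, d), comb(c, d, d, d)))

Answer: comb(f(comb(b, b, d), h(d), h(d)), f(comb(b, c, c), comb(b, c, c, d), comb(c, d, d, d)))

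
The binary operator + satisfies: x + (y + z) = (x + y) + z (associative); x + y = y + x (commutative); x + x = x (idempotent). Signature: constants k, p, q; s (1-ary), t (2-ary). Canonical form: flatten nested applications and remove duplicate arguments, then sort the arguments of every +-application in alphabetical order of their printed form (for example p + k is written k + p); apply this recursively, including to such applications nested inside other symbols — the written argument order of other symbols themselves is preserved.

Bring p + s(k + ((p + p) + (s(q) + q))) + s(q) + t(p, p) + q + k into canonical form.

Simplify inside:  s(k + ((p + p) + (s(q) + q)))  →  s(k + p + q + s(q))
Sort:  k + p + q + s(k + p + q + s(q)) + s(q) + t(p, p)

Answer: k + p + q + s(k + p + q + s(q)) + s(q) + t(p, p)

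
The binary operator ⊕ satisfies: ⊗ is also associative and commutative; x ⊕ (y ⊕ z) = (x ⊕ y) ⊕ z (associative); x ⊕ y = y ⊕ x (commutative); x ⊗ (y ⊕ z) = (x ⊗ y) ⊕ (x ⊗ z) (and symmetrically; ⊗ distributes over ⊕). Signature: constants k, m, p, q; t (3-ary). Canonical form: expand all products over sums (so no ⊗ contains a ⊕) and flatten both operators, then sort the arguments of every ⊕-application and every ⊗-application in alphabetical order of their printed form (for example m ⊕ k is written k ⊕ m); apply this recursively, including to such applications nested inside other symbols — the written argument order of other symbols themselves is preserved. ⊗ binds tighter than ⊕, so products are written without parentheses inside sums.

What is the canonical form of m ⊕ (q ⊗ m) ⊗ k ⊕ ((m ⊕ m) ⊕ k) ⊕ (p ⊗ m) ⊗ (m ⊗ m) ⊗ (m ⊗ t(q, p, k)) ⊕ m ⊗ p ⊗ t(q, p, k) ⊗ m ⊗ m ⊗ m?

Un-nest:  m ⊕ k ⊗ m ⊗ q ⊕ m ⊕ m ⊕ k ⊕ m ⊗ m ⊗ m ⊗ m ⊗ p ⊗ t(q, p, k) ⊕ m ⊗ m ⊗ m ⊗ m ⊗ p ⊗ t(q, p, k)
Sort:  k ⊕ k ⊗ m ⊗ q ⊕ m ⊕ m ⊕ m ⊕ m ⊗ m ⊗ m ⊗ m ⊗ p ⊗ t(q, p, k) ⊕ m ⊗ m ⊗ m ⊗ m ⊗ p ⊗ t(q, p, k)

Answer: k ⊕ k ⊗ m ⊗ q ⊕ m ⊕ m ⊕ m ⊕ m ⊗ m ⊗ m ⊗ m ⊗ p ⊗ t(q, p, k) ⊕ m ⊗ m ⊗ m ⊗ m ⊗ p ⊗ t(q, p, k)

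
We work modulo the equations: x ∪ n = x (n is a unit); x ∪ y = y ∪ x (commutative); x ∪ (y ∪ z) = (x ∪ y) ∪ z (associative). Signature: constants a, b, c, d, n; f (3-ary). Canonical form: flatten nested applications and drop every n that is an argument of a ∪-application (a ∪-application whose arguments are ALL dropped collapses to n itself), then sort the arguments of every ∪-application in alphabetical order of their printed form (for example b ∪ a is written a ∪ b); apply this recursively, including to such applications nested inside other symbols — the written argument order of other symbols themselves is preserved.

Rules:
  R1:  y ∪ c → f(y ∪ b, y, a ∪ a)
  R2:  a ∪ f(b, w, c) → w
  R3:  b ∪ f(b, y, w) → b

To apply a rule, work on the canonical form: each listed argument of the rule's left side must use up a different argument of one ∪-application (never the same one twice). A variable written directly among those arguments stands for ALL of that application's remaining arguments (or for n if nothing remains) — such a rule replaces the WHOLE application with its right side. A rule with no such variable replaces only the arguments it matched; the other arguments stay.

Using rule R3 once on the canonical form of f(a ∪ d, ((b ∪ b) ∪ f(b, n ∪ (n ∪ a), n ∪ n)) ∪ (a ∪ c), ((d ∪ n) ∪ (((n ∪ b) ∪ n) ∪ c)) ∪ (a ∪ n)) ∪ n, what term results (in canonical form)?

Answer: f(a ∪ d, a ∪ b ∪ b ∪ c, a ∪ b ∪ c ∪ d)

Derivation:
Canonical form:  f(a ∪ d, a ∪ b ∪ b ∪ c ∪ f(b, a, n), a ∪ b ∪ c ∪ d)
Match R3:  consume b, f(b, a, n);  w := n, y := a
Giving:  f(a ∪ d, a ∪ b ∪ b ∪ c, a ∪ b ∪ c ∪ d)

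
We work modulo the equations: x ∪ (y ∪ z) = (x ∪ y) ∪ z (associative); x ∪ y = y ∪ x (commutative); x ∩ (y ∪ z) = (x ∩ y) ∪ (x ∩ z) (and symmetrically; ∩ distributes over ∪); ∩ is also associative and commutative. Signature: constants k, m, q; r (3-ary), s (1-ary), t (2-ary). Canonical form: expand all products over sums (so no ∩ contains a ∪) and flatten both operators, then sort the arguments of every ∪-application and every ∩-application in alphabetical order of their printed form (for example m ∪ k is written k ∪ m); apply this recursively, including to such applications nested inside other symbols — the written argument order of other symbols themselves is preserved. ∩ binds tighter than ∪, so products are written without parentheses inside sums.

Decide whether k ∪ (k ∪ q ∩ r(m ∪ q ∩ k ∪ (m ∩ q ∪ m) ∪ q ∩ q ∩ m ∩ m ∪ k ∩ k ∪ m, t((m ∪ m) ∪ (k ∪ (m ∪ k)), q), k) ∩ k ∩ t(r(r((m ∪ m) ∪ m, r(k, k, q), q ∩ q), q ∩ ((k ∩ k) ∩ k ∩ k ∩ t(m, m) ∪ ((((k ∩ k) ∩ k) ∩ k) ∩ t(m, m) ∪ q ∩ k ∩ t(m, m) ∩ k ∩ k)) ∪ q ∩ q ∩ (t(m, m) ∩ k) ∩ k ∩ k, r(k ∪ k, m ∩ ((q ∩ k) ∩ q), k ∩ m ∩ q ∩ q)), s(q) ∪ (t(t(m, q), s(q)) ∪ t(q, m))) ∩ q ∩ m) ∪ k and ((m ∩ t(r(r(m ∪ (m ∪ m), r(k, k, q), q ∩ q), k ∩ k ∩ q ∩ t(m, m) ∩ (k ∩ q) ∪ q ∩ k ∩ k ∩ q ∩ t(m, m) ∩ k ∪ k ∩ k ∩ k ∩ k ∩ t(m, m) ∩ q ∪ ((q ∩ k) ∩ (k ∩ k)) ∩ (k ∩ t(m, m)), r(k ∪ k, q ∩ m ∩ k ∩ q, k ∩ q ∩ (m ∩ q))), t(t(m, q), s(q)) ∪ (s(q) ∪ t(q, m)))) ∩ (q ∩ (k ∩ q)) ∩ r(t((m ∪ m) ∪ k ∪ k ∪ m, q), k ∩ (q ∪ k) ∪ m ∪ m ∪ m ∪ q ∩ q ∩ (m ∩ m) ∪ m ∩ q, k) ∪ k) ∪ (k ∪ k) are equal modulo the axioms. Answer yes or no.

Left:  k ∪ (k ∪ q ∩ r(m ∪ q ∩ k ∪ (m ∩ q ∪ m) ∪ q ∩ q ∩ m ∩ m ∪ k ∩ k ∪ m, t((m ∪ m) ∪ (k ∪ (m ∪ k)), q), k) ∩ k ∩ t(r(r((m ∪ m) ∪ m, r(k, k, q), q ∩ q), q ∩ ((k ∩ k) ∩ k ∩ k ∩ t(m, m) ∪ ((((k ∩ k) ∩ k) ∩ k) ∩ t(m, m) ∪ q ∩ k ∩ t(m, m) ∩ k ∩ k)) ∪ q ∩ q ∩ (t(m, m) ∩ k) ∩ k ∩ k, r(k ∪ k, m ∩ ((q ∩ k) ∩ q), k ∩ m ∩ q ∩ q)), s(q) ∪ (t(t(m, q), s(q)) ∪ t(q, m))) ∩ q ∩ m) ∪ k
  Expand products over sums:  k ∪ k ∪ k ∩ m ∩ q ∩ q ∩ r(k ∩ k ∪ k ∩ q ∪ m ∪ m ∪ m ∪ m ∩ m ∩ q ∩ q ∪ m ∩ q, t(k ∪ k ∪ m ∪ m ∪ m, q), k) ∩ t(r(r(m ∪ m ∪ m, r(k, k, q), q ∩ q), k ∩ k ∩ k ∩ k ∩ q ∩ t(m, m) ∪ k ∩ k ∩ k ∩ k ∩ q ∩ t(m, m) ∪ k ∩ k ∩ k ∩ q ∩ q ∩ t(m, m) ∪ k ∩ k ∩ k ∩ q ∩ q ∩ t(m, m), r(k ∪ k, k ∩ m ∩ q ∩ q, k ∩ m ∩ q ∩ q)), s(q) ∪ t(q, m) ∪ t(t(m, q), s(q))) ∪ k
  Sort arguments:  k ∪ k ∪ k ∪ k ∩ m ∩ q ∩ q ∩ r(k ∩ k ∪ k ∩ q ∪ m ∪ m ∪ m ∪ m ∩ m ∩ q ∩ q ∪ m ∩ q, t(k ∪ k ∪ m ∪ m ∪ m, q), k) ∩ t(r(r(m ∪ m ∪ m, r(k, k, q), q ∩ q), k ∩ k ∩ k ∩ k ∩ q ∩ t(m, m) ∪ k ∩ k ∩ k ∩ k ∩ q ∩ t(m, m) ∪ k ∩ k ∩ k ∩ q ∩ q ∩ t(m, m) ∪ k ∩ k ∩ k ∩ q ∩ q ∩ t(m, m), r(k ∪ k, k ∩ m ∩ q ∩ q, k ∩ m ∩ q ∩ q)), s(q) ∪ t(q, m) ∪ t(t(m, q), s(q)))
Right:  ((m ∩ t(r(r(m ∪ (m ∪ m), r(k, k, q), q ∩ q), k ∩ k ∩ q ∩ t(m, m) ∩ (k ∩ q) ∪ q ∩ k ∩ k ∩ q ∩ t(m, m) ∩ k ∪ k ∩ k ∩ k ∩ k ∩ t(m, m) ∩ q ∪ ((q ∩ k) ∩ (k ∩ k)) ∩ (k ∩ t(m, m)), r(k ∪ k, q ∩ m ∩ k ∩ q, k ∩ q ∩ (m ∩ q))), t(t(m, q), s(q)) ∪ (s(q) ∪ t(q, m)))) ∩ (q ∩ (k ∩ q)) ∩ r(t((m ∪ m) ∪ k ∪ k ∪ m, q), k ∩ (q ∪ k) ∪ m ∪ m ∪ m ∪ q ∩ q ∩ (m ∩ m) ∪ m ∩ q, k) ∪ k) ∪ (k ∪ k)
  Expand:  k ∩ m ∩ q ∩ q ∩ r(t(k ∪ k ∪ m ∪ m ∪ m, q), k ∩ k ∪ k ∩ q ∪ m ∪ m ∪ m ∪ m ∩ m ∩ q ∩ q ∪ m ∩ q, k) ∩ t(r(r(m ∪ m ∪ m, r(k, k, q), q ∩ q), k ∩ k ∩ k ∩ k ∩ q ∩ t(m, m) ∪ k ∩ k ∩ k ∩ k ∩ q ∩ t(m, m) ∪ k ∩ k ∩ k ∩ q ∩ q ∩ t(m, m) ∪ k ∩ k ∩ k ∩ q ∩ q ∩ t(m, m), r(k ∪ k, k ∩ m ∩ q ∩ q, k ∩ m ∩ q ∩ q)), s(q) ∪ t(q, m) ∪ t(t(m, q), s(q))) ∪ k ∪ k ∪ k
  Order the arguments:  k ∪ k ∪ k ∪ k ∩ m ∩ q ∩ q ∩ r(t(k ∪ k ∪ m ∪ m ∪ m, q), k ∩ k ∪ k ∩ q ∪ m ∪ m ∪ m ∪ m ∩ m ∩ q ∩ q ∪ m ∩ q, k) ∩ t(r(r(m ∪ m ∪ m, r(k, k, q), q ∩ q), k ∩ k ∩ k ∩ k ∩ q ∩ t(m, m) ∪ k ∩ k ∩ k ∩ k ∩ q ∩ t(m, m) ∪ k ∩ k ∩ k ∩ q ∩ q ∩ t(m, m) ∪ k ∩ k ∩ k ∩ q ∩ q ∩ t(m, m), r(k ∪ k, k ∩ m ∩ q ∩ q, k ∩ m ∩ q ∩ q)), s(q) ∪ t(q, m) ∪ t(t(m, q), s(q)))

Answer: no — k ∪ k ∪ k ∪ k ∩ m ∩ q ∩ q ∩ r(k ∩ k ∪ k ∩ q ∪ m ∪ m ∪ m ∪ m ∩ m ∩ q ∩ q ∪ m ∩ q, t(k ∪ k ∪ m ∪ m ∪ m, q), k) ∩ t(r(r(m ∪ m ∪ m, r(k, k, q), q ∩ q), k ∩ k ∩ k ∩ k ∩ q ∩ t(m, m) ∪ k ∩ k ∩ k ∩ k ∩ q ∩ t(m, m) ∪ k ∩ k ∩ k ∩ q ∩ q ∩ t(m, m) ∪ k ∩ k ∩ k ∩ q ∩ q ∩ t(m, m), r(k ∪ k, k ∩ m ∩ q ∩ q, k ∩ m ∩ q ∩ q)), s(q) ∪ t(q, m) ∪ t(t(m, q), s(q))) vs k ∪ k ∪ k ∪ k ∩ m ∩ q ∩ q ∩ r(t(k ∪ k ∪ m ∪ m ∪ m, q), k ∩ k ∪ k ∩ q ∪ m ∪ m ∪ m ∪ m ∩ m ∩ q ∩ q ∪ m ∩ q, k) ∩ t(r(r(m ∪ m ∪ m, r(k, k, q), q ∩ q), k ∩ k ∩ k ∩ k ∩ q ∩ t(m, m) ∪ k ∩ k ∩ k ∩ k ∩ q ∩ t(m, m) ∪ k ∩ k ∩ k ∩ q ∩ q ∩ t(m, m) ∪ k ∩ k ∩ k ∩ q ∩ q ∩ t(m, m), r(k ∪ k, k ∩ m ∩ q ∩ q, k ∩ m ∩ q ∩ q)), s(q) ∪ t(q, m) ∪ t(t(m, q), s(q)))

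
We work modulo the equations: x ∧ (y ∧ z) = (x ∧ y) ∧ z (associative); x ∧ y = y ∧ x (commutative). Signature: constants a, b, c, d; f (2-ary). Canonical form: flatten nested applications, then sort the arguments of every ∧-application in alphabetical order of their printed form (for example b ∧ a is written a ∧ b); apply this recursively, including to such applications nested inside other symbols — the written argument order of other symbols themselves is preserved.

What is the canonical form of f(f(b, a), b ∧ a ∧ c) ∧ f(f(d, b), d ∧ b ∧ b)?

Inside:  f(f(b, a), b ∧ a ∧ c)  →  f(f(b, a), a ∧ b ∧ c)
Simplify inside:  f(f(d, b), d ∧ b ∧ b)  →  f(f(d, b), b ∧ b ∧ d)
Sort arguments:  f(f(b, a), a ∧ b ∧ c) ∧ f(f(d, b), b ∧ b ∧ d)

Answer: f(f(b, a), a ∧ b ∧ c) ∧ f(f(d, b), b ∧ b ∧ d)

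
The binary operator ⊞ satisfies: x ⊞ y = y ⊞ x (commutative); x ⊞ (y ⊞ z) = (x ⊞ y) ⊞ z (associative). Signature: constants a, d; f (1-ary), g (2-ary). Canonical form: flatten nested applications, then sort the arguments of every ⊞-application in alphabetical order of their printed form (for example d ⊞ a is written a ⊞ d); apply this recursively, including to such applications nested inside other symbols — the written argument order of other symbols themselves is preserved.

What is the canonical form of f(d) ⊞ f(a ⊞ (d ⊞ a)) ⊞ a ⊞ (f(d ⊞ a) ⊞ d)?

Flatten:  f(d) ⊞ f(a ⊞ (d ⊞ a)) ⊞ a ⊞ f(d ⊞ a) ⊞ d
Inside:  f(a ⊞ (d ⊞ a))  →  f(a ⊞ a ⊞ d)
Canonicalize subterm:  f(d ⊞ a)  →  f(a ⊞ d)
Order the arguments:  a ⊞ d ⊞ f(a ⊞ a ⊞ d) ⊞ f(a ⊞ d) ⊞ f(d)

Answer: a ⊞ d ⊞ f(a ⊞ a ⊞ d) ⊞ f(a ⊞ d) ⊞ f(d)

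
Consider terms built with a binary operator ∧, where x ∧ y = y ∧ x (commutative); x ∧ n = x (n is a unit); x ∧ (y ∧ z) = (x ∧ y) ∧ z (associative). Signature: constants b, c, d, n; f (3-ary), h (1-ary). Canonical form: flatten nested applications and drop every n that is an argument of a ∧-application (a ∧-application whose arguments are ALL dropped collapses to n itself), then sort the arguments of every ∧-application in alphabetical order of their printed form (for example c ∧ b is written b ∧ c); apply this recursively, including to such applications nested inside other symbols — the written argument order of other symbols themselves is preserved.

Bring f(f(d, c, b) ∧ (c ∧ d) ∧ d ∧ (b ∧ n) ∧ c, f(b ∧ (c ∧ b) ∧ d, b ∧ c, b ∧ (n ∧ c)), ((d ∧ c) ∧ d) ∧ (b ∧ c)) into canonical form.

Answer: f(b ∧ c ∧ c ∧ d ∧ d ∧ f(d, c, b), f(b ∧ b ∧ c ∧ d, b ∧ c, b ∧ c), b ∧ c ∧ c ∧ d ∧ d)

Derivation:
Focus inside:  f(d, c, b) ∧ (c ∧ d) ∧ d ∧ (b ∧ n) ∧ c
Un-nest:  f(d, c, b) ∧ c ∧ d ∧ d ∧ b ∧ n ∧ c
Unit:  drop n
Sort arguments:  b ∧ c ∧ c ∧ d ∧ d ∧ f(d, c, b)
Rebuild:  f(b ∧ c ∧ c ∧ d ∧ d ∧ f(d, c, b), f(b ∧ b ∧ c ∧ d, b ∧ c, b ∧ c), b ∧ c ∧ c ∧ d ∧ d)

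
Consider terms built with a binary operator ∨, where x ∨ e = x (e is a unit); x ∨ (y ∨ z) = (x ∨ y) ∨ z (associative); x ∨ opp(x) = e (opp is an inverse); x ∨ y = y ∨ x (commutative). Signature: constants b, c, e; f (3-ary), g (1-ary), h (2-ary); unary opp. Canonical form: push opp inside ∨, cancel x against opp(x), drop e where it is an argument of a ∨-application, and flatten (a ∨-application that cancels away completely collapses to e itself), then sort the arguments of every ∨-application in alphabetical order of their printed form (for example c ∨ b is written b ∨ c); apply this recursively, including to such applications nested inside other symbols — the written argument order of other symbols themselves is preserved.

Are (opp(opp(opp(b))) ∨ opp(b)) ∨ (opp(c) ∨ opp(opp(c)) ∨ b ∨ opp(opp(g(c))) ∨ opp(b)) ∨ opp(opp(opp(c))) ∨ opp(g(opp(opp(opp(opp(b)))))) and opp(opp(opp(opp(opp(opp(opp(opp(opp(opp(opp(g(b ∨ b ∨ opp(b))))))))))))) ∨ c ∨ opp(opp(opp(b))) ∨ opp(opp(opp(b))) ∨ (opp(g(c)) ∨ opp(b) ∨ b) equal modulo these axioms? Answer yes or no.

Left:  (opp(opp(opp(b))) ∨ opp(b)) ∨ (opp(c) ∨ opp(opp(c)) ∨ b ∨ opp(opp(g(c))) ∨ opp(b)) ∨ opp(opp(opp(c))) ∨ opp(g(opp(opp(opp(opp(b))))))
  Push opp inside:  distribute opp over ∨ and collapse double opp
  Combine occurrences:  opp(b) ∨ opp(b) ∨ opp(c) ∨ g(c) ∨ opp(g(b))
  Sort:  g(c) ∨ opp(b) ∨ opp(b) ∨ opp(c) ∨ opp(g(b))
Right:  opp(opp(opp(opp(opp(opp(opp(opp(opp(opp(opp(g(b ∨ b ∨ opp(b))))))))))))) ∨ c ∨ opp(opp(opp(b))) ∨ opp(opp(opp(b))) ∨ (opp(g(c)) ∨ opp(b) ∨ b)
  Push opp inside:  distribute opp over ∨ and collapse double opp
  Collect:  opp(g(b)) ∨ c ∨ opp(b) ∨ opp(b) ∨ opp(g(c))
  Order the arguments:  c ∨ opp(b) ∨ opp(b) ∨ opp(g(b)) ∨ opp(g(c))

Answer: no — g(c) ∨ opp(b) ∨ opp(b) ∨ opp(c) ∨ opp(g(b)) vs c ∨ opp(b) ∨ opp(b) ∨ opp(g(b)) ∨ opp(g(c))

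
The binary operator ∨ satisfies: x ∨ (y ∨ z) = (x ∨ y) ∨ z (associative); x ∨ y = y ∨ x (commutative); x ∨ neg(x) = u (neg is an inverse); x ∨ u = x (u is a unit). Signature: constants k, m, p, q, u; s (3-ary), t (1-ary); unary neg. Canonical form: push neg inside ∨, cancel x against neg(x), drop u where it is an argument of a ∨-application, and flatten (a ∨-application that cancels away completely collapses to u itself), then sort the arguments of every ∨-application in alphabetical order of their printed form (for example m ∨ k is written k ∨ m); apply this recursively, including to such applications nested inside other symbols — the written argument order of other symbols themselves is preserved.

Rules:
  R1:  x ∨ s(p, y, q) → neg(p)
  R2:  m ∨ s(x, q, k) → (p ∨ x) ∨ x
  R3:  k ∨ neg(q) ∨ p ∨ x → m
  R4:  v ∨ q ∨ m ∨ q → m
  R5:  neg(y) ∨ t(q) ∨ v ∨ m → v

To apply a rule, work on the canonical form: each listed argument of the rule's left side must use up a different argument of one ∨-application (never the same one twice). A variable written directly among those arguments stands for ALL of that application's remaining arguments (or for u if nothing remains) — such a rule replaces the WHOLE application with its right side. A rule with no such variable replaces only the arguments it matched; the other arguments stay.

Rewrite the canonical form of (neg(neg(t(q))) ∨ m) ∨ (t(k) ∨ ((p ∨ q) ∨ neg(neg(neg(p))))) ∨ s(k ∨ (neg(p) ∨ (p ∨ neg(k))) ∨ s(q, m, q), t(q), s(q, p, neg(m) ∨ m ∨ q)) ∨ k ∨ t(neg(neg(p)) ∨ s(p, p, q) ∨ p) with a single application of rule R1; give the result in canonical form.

Answer: k ∨ m ∨ q ∨ s(s(q, m, q), t(q), s(q, p, q)) ∨ t(k) ∨ t(neg(p)) ∨ t(q)

Derivation:
Canonical form:  k ∨ m ∨ q ∨ s(s(q, m, q), t(q), s(q, p, q)) ∨ t(k) ∨ t(p ∨ p ∨ s(p, p, q)) ∨ t(q)
Match R1:  consume s(p, p, q);  x := p ∨ p, y := p
Every leftover argument binds to the variable; the entire application is replaced.
Result:  k ∨ m ∨ q ∨ s(s(q, m, q), t(q), s(q, p, q)) ∨ t(k) ∨ t(neg(p)) ∨ t(q)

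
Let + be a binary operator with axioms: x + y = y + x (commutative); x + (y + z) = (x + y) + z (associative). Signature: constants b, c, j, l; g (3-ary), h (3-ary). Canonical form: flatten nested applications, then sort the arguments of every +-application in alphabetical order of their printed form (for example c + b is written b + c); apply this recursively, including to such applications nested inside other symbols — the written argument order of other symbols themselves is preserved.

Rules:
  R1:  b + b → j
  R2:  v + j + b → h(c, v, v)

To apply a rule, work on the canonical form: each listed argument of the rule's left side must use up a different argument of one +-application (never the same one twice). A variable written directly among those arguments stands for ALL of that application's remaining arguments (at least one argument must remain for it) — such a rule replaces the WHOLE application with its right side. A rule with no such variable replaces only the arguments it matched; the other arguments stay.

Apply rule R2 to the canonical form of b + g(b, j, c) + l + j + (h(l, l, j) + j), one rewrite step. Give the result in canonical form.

Answer: h(c, g(b, j, c) + h(l, l, j) + j + l, g(b, j, c) + h(l, l, j) + j + l)

Derivation:
Canonical form:  b + g(b, j, c) + h(l, l, j) + j + j + l
Match R2:  consume b, j;  v := g(b, j, c) + h(l, l, j) + j + l
Every leftover argument binds to the variable; the entire application is replaced.
New term:  h(c, g(b, j, c) + h(l, l, j) + j + l, g(b, j, c) + h(l, l, j) + j + l)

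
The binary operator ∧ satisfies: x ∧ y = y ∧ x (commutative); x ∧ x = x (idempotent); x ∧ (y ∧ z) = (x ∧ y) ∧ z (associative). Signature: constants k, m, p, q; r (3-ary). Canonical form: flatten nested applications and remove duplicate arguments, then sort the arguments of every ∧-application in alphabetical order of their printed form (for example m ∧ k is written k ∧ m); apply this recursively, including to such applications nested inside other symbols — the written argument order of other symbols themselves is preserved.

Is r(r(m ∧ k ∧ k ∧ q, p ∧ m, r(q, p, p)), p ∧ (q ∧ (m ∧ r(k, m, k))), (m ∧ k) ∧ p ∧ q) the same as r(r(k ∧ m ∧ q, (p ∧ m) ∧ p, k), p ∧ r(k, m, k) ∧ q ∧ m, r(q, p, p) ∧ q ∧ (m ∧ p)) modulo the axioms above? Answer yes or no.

Answer: no — r(r(k ∧ m ∧ q, m ∧ p, r(q, p, p)), m ∧ p ∧ q ∧ r(k, m, k), k ∧ m ∧ p ∧ q) vs r(r(k ∧ m ∧ q, m ∧ p, k), m ∧ p ∧ q ∧ r(k, m, k), m ∧ p ∧ q ∧ r(q, p, p))

Derivation:
Left:  r(r(m ∧ k ∧ k ∧ q, p ∧ m, r(q, p, p)), p ∧ (q ∧ (m ∧ r(k, m, k))), (m ∧ k) ∧ p ∧ q)
  Work inside:  p ∧ (q ∧ (m ∧ r(k, m, k)))
  Merge nested applications:  p ∧ q ∧ m ∧ r(k, m, k)
  Order the arguments:  m ∧ p ∧ q ∧ r(k, m, k)
  Reassemble:  r(r(k ∧ m ∧ q, m ∧ p, r(q, p, p)), m ∧ p ∧ q ∧ r(k, m, k), k ∧ m ∧ p ∧ q)
Right:  r(r(k ∧ m ∧ q, (p ∧ m) ∧ p, k), p ∧ r(k, m, k) ∧ q ∧ m, r(q, p, p) ∧ q ∧ (m ∧ p))
  Focus inside:  r(q, p, p) ∧ q ∧ (m ∧ p)
  Flatten:  r(q, p, p) ∧ q ∧ m ∧ p
  Order the arguments:  m ∧ p ∧ q ∧ r(q, p, p)
  Put back:  r(r(k ∧ m ∧ q, m ∧ p, k), m ∧ p ∧ q ∧ r(k, m, k), m ∧ p ∧ q ∧ r(q, p, p))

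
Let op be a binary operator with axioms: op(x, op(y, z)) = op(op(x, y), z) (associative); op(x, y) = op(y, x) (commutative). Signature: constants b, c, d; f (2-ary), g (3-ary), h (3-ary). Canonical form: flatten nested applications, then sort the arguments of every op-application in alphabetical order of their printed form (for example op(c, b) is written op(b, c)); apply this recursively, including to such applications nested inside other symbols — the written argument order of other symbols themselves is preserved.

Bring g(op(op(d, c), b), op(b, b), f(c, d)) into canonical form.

Descend into:  op(op(d, c), b)
Un-nest:  op(d, c, b)
Sort arguments:  op(b, c, d)
Put back:  g(op(b, c, d), op(b, b), f(c, d))

Answer: g(op(b, c, d), op(b, b), f(c, d))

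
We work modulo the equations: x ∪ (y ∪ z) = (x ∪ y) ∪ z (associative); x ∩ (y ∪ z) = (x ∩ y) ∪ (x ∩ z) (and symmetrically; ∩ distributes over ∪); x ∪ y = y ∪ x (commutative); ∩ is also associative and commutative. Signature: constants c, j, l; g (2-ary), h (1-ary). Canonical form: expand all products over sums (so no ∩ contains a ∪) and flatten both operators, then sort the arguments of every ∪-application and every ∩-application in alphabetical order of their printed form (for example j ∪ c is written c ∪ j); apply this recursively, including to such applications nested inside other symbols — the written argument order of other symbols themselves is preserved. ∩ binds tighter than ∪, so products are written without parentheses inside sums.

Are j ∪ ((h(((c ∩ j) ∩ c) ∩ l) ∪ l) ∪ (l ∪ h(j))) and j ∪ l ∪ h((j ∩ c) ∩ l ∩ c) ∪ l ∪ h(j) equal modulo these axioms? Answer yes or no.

Answer: yes — both canonical forms are h(c ∩ c ∩ j ∩ l) ∪ h(j) ∪ j ∪ l ∪ l

Derivation:
Left:  j ∪ ((h(((c ∩ j) ∩ c) ∩ l) ∪ l) ∪ (l ∪ h(j)))
  Un-nest:  j ∪ h(c ∩ c ∩ j ∩ l) ∪ l ∪ l ∪ h(j)
  Order the arguments:  h(c ∩ c ∩ j ∩ l) ∪ h(j) ∪ j ∪ l ∪ l
Right:  j ∪ l ∪ h((j ∩ c) ∩ l ∩ c) ∪ l ∪ h(j)
  Un-nest:  j ∪ l ∪ h(c ∩ c ∩ j ∩ l) ∪ l ∪ h(j)
  Sort:  h(c ∩ c ∩ j ∩ l) ∪ h(j) ∪ j ∪ l ∪ l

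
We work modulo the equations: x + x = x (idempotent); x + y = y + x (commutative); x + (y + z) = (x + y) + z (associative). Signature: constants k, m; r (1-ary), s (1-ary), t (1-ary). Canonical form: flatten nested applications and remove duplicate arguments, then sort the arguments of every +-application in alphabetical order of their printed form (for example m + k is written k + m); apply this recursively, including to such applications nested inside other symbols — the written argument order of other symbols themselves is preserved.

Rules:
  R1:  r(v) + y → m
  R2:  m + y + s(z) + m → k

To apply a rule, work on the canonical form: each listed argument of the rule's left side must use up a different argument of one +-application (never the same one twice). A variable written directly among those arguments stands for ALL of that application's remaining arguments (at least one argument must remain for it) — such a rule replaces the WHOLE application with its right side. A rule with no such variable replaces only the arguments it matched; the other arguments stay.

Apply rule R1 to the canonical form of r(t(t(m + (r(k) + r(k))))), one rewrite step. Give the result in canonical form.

Answer: r(t(t(m)))

Derivation:
Canonical form:  r(t(t(m + r(k))))
Match R1:  consume r(k);  v := k, y := m
The variable takes the whole remainder — replace the entire application.
Giving:  r(t(t(m)))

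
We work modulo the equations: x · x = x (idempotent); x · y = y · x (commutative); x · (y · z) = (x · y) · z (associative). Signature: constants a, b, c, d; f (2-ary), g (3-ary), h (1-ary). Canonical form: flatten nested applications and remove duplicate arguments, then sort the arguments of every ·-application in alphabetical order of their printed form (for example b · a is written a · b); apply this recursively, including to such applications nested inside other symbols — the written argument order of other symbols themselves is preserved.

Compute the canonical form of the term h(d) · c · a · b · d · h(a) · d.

Idempotence:  drop duplicate d
Sort:  a · b · c · d · h(a) · h(d)

Answer: a · b · c · d · h(a) · h(d)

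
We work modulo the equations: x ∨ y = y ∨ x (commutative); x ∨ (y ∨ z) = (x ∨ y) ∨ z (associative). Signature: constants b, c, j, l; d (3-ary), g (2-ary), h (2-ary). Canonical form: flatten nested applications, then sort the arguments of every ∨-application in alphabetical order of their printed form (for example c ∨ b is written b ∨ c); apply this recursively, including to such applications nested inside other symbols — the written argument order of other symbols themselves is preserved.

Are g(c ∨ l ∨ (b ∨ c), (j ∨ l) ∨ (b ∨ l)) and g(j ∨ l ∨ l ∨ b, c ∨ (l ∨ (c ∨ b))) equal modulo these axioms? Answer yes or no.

Left:  g(c ∨ l ∨ (b ∨ c), (j ∨ l) ∨ (b ∨ l))
  Work inside:  (j ∨ l) ∨ (b ∨ l)
  Flatten:  j ∨ l ∨ b ∨ l
  Sort:  b ∨ j ∨ l ∨ l
  Reassemble:  g(b ∨ c ∨ c ∨ l, b ∨ j ∨ l ∨ l)
Right:  g(j ∨ l ∨ l ∨ b, c ∨ (l ∨ (c ∨ b)))
  Descend into:  c ∨ (l ∨ (c ∨ b))
  Un-nest:  c ∨ l ∨ c ∨ b
  Sort arguments:  b ∨ c ∨ c ∨ l
  Rebuild:  g(b ∨ j ∨ l ∨ l, b ∨ c ∨ c ∨ l)

Answer: no — g(b ∨ c ∨ c ∨ l, b ∨ j ∨ l ∨ l) vs g(b ∨ j ∨ l ∨ l, b ∨ c ∨ c ∨ l)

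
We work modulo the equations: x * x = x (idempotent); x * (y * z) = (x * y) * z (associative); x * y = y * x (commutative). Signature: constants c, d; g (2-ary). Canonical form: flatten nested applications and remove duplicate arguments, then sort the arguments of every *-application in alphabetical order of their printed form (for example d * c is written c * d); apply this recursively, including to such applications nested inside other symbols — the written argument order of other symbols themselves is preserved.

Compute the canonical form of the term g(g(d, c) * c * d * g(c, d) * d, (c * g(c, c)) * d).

Answer: g(c * d * g(c, d) * g(d, c), c * d * g(c, c))

Derivation:
Focus inside:  g(d, c) * c * d * g(c, d) * d
Deduplicate:  drop duplicate d
Order the arguments:  c * d * g(c, d) * g(d, c)
Reassemble:  g(c * d * g(c, d) * g(d, c), c * d * g(c, c))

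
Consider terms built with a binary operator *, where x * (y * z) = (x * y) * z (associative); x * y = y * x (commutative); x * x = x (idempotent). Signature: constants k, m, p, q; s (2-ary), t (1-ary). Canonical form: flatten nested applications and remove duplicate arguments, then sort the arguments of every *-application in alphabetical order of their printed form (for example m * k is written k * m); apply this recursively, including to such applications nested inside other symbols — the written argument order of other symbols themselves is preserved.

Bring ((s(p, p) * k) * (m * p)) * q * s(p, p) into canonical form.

Answer: k * m * p * q * s(p, p)

Derivation:
Merge nested applications:  s(p, p) * k * m * p * q * s(p, p)
Deduplicate:  drop duplicate s(p, p)
Order the arguments:  k * m * p * q * s(p, p)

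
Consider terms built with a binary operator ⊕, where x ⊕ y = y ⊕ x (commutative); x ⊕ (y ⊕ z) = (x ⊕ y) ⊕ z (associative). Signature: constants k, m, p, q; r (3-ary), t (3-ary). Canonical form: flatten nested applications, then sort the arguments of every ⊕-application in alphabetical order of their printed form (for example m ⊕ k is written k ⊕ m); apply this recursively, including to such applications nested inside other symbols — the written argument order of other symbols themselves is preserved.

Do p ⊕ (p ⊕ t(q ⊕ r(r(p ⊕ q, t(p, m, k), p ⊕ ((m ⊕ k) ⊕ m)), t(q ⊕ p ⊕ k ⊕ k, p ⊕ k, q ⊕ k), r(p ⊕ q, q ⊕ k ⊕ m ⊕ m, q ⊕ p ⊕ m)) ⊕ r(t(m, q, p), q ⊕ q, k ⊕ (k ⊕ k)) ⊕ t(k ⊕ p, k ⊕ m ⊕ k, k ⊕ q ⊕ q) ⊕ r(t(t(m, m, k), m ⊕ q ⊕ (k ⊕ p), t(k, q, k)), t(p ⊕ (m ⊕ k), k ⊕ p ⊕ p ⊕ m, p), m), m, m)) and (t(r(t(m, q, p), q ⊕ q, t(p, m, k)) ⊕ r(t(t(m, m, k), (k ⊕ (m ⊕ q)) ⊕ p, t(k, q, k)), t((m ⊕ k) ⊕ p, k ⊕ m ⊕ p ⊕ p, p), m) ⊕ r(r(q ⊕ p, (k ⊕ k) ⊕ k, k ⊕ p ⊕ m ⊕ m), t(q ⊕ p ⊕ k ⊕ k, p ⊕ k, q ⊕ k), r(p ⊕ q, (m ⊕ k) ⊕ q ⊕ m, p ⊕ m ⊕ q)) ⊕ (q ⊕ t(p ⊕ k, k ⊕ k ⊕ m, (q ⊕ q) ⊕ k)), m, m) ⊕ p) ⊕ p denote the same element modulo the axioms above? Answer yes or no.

Answer: no — p ⊕ p ⊕ t(q ⊕ r(r(p ⊕ q, t(p, m, k), k ⊕ m ⊕ m ⊕ p), t(k ⊕ k ⊕ p ⊕ q, k ⊕ p, k ⊕ q), r(p ⊕ q, k ⊕ m ⊕ m ⊕ q, m ⊕ p ⊕ q)) ⊕ r(t(m, q, p), q ⊕ q, k ⊕ k ⊕ k) ⊕ r(t(t(m, m, k), k ⊕ m ⊕ p ⊕ q, t(k, q, k)), t(k ⊕ m ⊕ p, k ⊕ m ⊕ p ⊕ p, p), m) ⊕ t(k ⊕ p, k ⊕ k ⊕ m, k ⊕ q ⊕ q), m, m) vs p ⊕ p ⊕ t(q ⊕ r(r(p ⊕ q, k ⊕ k ⊕ k, k ⊕ m ⊕ m ⊕ p), t(k ⊕ k ⊕ p ⊕ q, k ⊕ p, k ⊕ q), r(p ⊕ q, k ⊕ m ⊕ m ⊕ q, m ⊕ p ⊕ q)) ⊕ r(t(m, q, p), q ⊕ q, t(p, m, k)) ⊕ r(t(t(m, m, k), k ⊕ m ⊕ p ⊕ q, t(k, q, k)), t(k ⊕ m ⊕ p, k ⊕ m ⊕ p ⊕ p, p), m) ⊕ t(k ⊕ p, k ⊕ k ⊕ m, k ⊕ q ⊕ q), m, m)

Derivation:
Left:  p ⊕ (p ⊕ t(q ⊕ r(r(p ⊕ q, t(p, m, k), p ⊕ ((m ⊕ k) ⊕ m)), t(q ⊕ p ⊕ k ⊕ k, p ⊕ k, q ⊕ k), r(p ⊕ q, q ⊕ k ⊕ m ⊕ m, q ⊕ p ⊕ m)) ⊕ r(t(m, q, p), q ⊕ q, k ⊕ (k ⊕ k)) ⊕ t(k ⊕ p, k ⊕ m ⊕ k, k ⊕ q ⊕ q) ⊕ r(t(t(m, m, k), m ⊕ q ⊕ (k ⊕ p), t(k, q, k)), t(p ⊕ (m ⊕ k), k ⊕ p ⊕ p ⊕ m, p), m), m, m))
  Un-nest:  p ⊕ p ⊕ t(q ⊕ r(r(p ⊕ q, t(p, m, k), p ⊕ ((m ⊕ k) ⊕ m)), t(q ⊕ p ⊕ k ⊕ k, p ⊕ k, q ⊕ k), r(p ⊕ q, q ⊕ k ⊕ m ⊕ m, q ⊕ p ⊕ m)) ⊕ r(t(m, q, p), q ⊕ q, k ⊕ (k ⊕ k)) ⊕ t(k ⊕ p, k ⊕ m ⊕ k, k ⊕ q ⊕ q) ⊕ r(t(t(m, m, k), m ⊕ q ⊕ (k ⊕ p), t(k, q, k)), t(p ⊕ (m ⊕ k), k ⊕ p ⊕ p ⊕ m, p), m), m, m)
  Canonicalize subterm:  t(q ⊕ r(r(p ⊕ q, t(p, m, k), p ⊕ ((m ⊕ k) ⊕ m)), t(q ⊕ p ⊕ k ⊕ k, p ⊕ k, q ⊕ k), r(p ⊕ q, q ⊕ k ⊕ m ⊕ m, q ⊕ p ⊕ m)) ⊕ r(t(m, q, p), q ⊕ q, k ⊕ (k ⊕ k)) ⊕ t(k ⊕ p, k ⊕ m ⊕ k, k ⊕ q ⊕ q) ⊕ r(t(t(m, m, k), m ⊕ q ⊕ (k ⊕ p), t(k, q, k)), t(p ⊕ (m ⊕ k), k ⊕ p ⊕ p ⊕ m, p), m), m, m)  →  t(q ⊕ r(r(p ⊕ q, t(p, m, k), k ⊕ m ⊕ m ⊕ p), t(k ⊕ k ⊕ p ⊕ q, k ⊕ p, k ⊕ q), r(p ⊕ q, k ⊕ m ⊕ m ⊕ q, m ⊕ p ⊕ q)) ⊕ r(t(m, q, p), q ⊕ q, k ⊕ k ⊕ k) ⊕ r(t(t(m, m, k), k ⊕ m ⊕ p ⊕ q, t(k, q, k)), t(k ⊕ m ⊕ p, k ⊕ m ⊕ p ⊕ p, p), m) ⊕ t(k ⊕ p, k ⊕ k ⊕ m, k ⊕ q ⊕ q), m, m)
  Order the arguments:  p ⊕ p ⊕ t(q ⊕ r(r(p ⊕ q, t(p, m, k), k ⊕ m ⊕ m ⊕ p), t(k ⊕ k ⊕ p ⊕ q, k ⊕ p, k ⊕ q), r(p ⊕ q, k ⊕ m ⊕ m ⊕ q, m ⊕ p ⊕ q)) ⊕ r(t(m, q, p), q ⊕ q, k ⊕ k ⊕ k) ⊕ r(t(t(m, m, k), k ⊕ m ⊕ p ⊕ q, t(k, q, k)), t(k ⊕ m ⊕ p, k ⊕ m ⊕ p ⊕ p, p), m) ⊕ t(k ⊕ p, k ⊕ k ⊕ m, k ⊕ q ⊕ q), m, m)
Right:  (t(r(t(m, q, p), q ⊕ q, t(p, m, k)) ⊕ r(t(t(m, m, k), (k ⊕ (m ⊕ q)) ⊕ p, t(k, q, k)), t((m ⊕ k) ⊕ p, k ⊕ m ⊕ p ⊕ p, p), m) ⊕ r(r(q ⊕ p, (k ⊕ k) ⊕ k, k ⊕ p ⊕ m ⊕ m), t(q ⊕ p ⊕ k ⊕ k, p ⊕ k, q ⊕ k), r(p ⊕ q, (m ⊕ k) ⊕ q ⊕ m, p ⊕ m ⊕ q)) ⊕ (q ⊕ t(p ⊕ k, k ⊕ k ⊕ m, (q ⊕ q) ⊕ k)), m, m) ⊕ p) ⊕ p
  Un-nest:  t(r(t(m, q, p), q ⊕ q, t(p, m, k)) ⊕ r(t(t(m, m, k), (k ⊕ (m ⊕ q)) ⊕ p, t(k, q, k)), t((m ⊕ k) ⊕ p, k ⊕ m ⊕ p ⊕ p, p), m) ⊕ r(r(q ⊕ p, (k ⊕ k) ⊕ k, k ⊕ p ⊕ m ⊕ m), t(q ⊕ p ⊕ k ⊕ k, p ⊕ k, q ⊕ k), r(p ⊕ q, (m ⊕ k) ⊕ q ⊕ m, p ⊕ m ⊕ q)) ⊕ (q ⊕ t(p ⊕ k, k ⊕ k ⊕ m, (q ⊕ q) ⊕ k)), m, m) ⊕ p ⊕ p
  Inside:  t(r(t(m, q, p), q ⊕ q, t(p, m, k)) ⊕ r(t(t(m, m, k), (k ⊕ (m ⊕ q)) ⊕ p, t(k, q, k)), t((m ⊕ k) ⊕ p, k ⊕ m ⊕ p ⊕ p, p), m) ⊕ r(r(q ⊕ p, (k ⊕ k) ⊕ k, k ⊕ p ⊕ m ⊕ m), t(q ⊕ p ⊕ k ⊕ k, p ⊕ k, q ⊕ k), r(p ⊕ q, (m ⊕ k) ⊕ q ⊕ m, p ⊕ m ⊕ q)) ⊕ (q ⊕ t(p ⊕ k, k ⊕ k ⊕ m, (q ⊕ q) ⊕ k)), m, m)  →  t(q ⊕ r(r(p ⊕ q, k ⊕ k ⊕ k, k ⊕ m ⊕ m ⊕ p), t(k ⊕ k ⊕ p ⊕ q, k ⊕ p, k ⊕ q), r(p ⊕ q, k ⊕ m ⊕ m ⊕ q, m ⊕ p ⊕ q)) ⊕ r(t(m, q, p), q ⊕ q, t(p, m, k)) ⊕ r(t(t(m, m, k), k ⊕ m ⊕ p ⊕ q, t(k, q, k)), t(k ⊕ m ⊕ p, k ⊕ m ⊕ p ⊕ p, p), m) ⊕ t(k ⊕ p, k ⊕ k ⊕ m, k ⊕ q ⊕ q), m, m)
  Sort arguments:  p ⊕ p ⊕ t(q ⊕ r(r(p ⊕ q, k ⊕ k ⊕ k, k ⊕ m ⊕ m ⊕ p), t(k ⊕ k ⊕ p ⊕ q, k ⊕ p, k ⊕ q), r(p ⊕ q, k ⊕ m ⊕ m ⊕ q, m ⊕ p ⊕ q)) ⊕ r(t(m, q, p), q ⊕ q, t(p, m, k)) ⊕ r(t(t(m, m, k), k ⊕ m ⊕ p ⊕ q, t(k, q, k)), t(k ⊕ m ⊕ p, k ⊕ m ⊕ p ⊕ p, p), m) ⊕ t(k ⊕ p, k ⊕ k ⊕ m, k ⊕ q ⊕ q), m, m)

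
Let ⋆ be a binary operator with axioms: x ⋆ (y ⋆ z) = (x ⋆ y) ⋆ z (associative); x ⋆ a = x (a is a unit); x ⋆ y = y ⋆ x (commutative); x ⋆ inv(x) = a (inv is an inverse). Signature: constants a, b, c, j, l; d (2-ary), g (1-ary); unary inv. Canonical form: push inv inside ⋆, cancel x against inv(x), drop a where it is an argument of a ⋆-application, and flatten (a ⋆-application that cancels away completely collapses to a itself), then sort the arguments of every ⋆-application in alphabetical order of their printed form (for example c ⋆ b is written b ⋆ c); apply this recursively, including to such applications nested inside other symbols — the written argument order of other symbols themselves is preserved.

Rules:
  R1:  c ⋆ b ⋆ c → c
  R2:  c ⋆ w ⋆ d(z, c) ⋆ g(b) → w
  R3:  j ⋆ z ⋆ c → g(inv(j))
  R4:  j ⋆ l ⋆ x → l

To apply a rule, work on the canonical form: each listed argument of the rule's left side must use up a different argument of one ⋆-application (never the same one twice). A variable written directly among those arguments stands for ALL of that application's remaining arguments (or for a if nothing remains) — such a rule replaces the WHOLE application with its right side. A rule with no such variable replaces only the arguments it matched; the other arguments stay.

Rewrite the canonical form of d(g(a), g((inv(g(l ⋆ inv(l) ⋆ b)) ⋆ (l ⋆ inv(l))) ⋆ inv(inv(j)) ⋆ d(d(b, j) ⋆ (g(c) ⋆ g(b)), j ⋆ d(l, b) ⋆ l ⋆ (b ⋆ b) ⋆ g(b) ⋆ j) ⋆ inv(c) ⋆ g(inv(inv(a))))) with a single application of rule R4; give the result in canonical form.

Answer: d(g(a), g(d(d(b, j) ⋆ g(b) ⋆ g(c), l) ⋆ g(a) ⋆ inv(c) ⋆ inv(g(b)) ⋆ j))

Derivation:
Canonical form:  d(g(a), g(d(d(b, j) ⋆ g(b) ⋆ g(c), b ⋆ b ⋆ d(l, b) ⋆ g(b) ⋆ j ⋆ j ⋆ l) ⋆ g(a) ⋆ inv(c) ⋆ inv(g(b)) ⋆ j))
Match R4:  consume j, l;  x := b ⋆ b ⋆ d(l, b) ⋆ g(b) ⋆ j
Every leftover argument binds to the variable; the entire application is replaced.
New term:  d(g(a), g(d(d(b, j) ⋆ g(b) ⋆ g(c), l) ⋆ g(a) ⋆ inv(c) ⋆ inv(g(b)) ⋆ j))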